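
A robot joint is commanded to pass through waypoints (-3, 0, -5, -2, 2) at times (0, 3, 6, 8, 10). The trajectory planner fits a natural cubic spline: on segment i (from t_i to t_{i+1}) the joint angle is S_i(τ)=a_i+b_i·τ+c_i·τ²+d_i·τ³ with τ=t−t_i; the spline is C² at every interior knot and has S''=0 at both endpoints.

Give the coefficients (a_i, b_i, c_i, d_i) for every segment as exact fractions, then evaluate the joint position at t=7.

Δ: Δ0=1, Δ1=-5/3, Δ2=3/2, Δ3=2
row 1: diag=12, rhs=-16; c'=1/4, d'=-4/3
row 2: denom=10−3·1/4=37/4; d'=(19−3·-4/3)/(37/4)=92/37
row 3: denom=8−2·8/37=280/37; d'=(3−2·92/37)/(280/37)=-73/280
back: M3=-73/280
back: M2=92/37−8/37·-73/280=89/35
back: M1=-4/3−1/4·89/35=-827/420
M: M0=0, M1=-827/420, M2=89/35, M3=-73/280, M4=0
seg 0: a=-3, c=M0/2=0, d=(M1−M0)/(6·3)=-827/7560, b=Δ0−h0·(2M0+M1)/6=1667/840
seg 1: a=0, c=M1/2=-827/840, d=(M2−M1)/(6·3)=379/1512, b=Δ1−h1·(2M1+M2)/6=-407/420
seg 2: a=-5, c=M2/2=89/70, d=(M3−M2)/(6·2)=-157/672, b=Δ2−h2·(2M2+M3)/6=-13/120
seg 3: a=-2, c=M3/2=-73/560, d=(M4−M3)/(6·2)=73/3360, b=Δ3−h3·(2M3+M4)/6=913/420
t_q=7 → seg 2, τ=1; S=-5+-13/120·τ+89/70·τ²+-157/672·τ³=-4559/1120

  seg 0: a=-3 b=1667/840 c=0 d=-827/7560
  seg 1: a=0 b=-407/420 c=-827/840 d=379/1512
  seg 2: a=-5 b=-13/120 c=89/70 d=-157/672
  seg 3: a=-2 b=913/420 c=-73/560 d=73/3360
S(7) = -4559/1120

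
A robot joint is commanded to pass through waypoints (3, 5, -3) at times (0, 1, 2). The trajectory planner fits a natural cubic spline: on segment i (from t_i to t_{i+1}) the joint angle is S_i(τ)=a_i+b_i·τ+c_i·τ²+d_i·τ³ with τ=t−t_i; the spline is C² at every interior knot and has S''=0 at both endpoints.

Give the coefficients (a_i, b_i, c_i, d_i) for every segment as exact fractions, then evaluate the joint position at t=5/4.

  seg 0: a=3 b=9/2 c=0 d=-5/2
  seg 1: a=5 b=-3 c=-15/2 d=5/2
S(5/4) = 489/128

Δ: Δ0=2, Δ1=-8
row 1: diag=4, rhs=-60; c'=1/4, d'=-15
back: M1=-15
M: M0=0, M1=-15, M2=0
seg 0: a=3, c=M0/2=0, d=(M1−M0)/(6·1)=-5/2, b=Δ0−h0·(2M0+M1)/6=9/2
seg 1: a=5, c=M1/2=-15/2, d=(M2−M1)/(6·1)=5/2, b=Δ1−h1·(2M1+M2)/6=-3
t_q=5/4 → seg 1, τ=1/4; S=5+-3·τ+-15/2·τ²+5/2·τ³=489/128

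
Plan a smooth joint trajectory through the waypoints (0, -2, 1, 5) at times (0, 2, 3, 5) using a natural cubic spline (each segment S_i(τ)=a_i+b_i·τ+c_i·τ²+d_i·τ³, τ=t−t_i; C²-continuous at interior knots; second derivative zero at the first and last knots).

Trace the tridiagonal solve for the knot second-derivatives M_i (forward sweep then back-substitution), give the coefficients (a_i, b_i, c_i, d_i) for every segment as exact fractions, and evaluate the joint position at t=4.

  seg 0: a=0 b=-17/7 c=0 d=5/14
  seg 1: a=-2 b=13/7 c=15/7 d=-1
  seg 2: a=1 b=22/7 c=-6/7 d=1/7
S(4) = 24/7

Δ: Δ0=-1, Δ1=3, Δ2=2
row 1: diag=6, rhs=24; c'=1/6, d'=4
row 2: denom=6−1·1/6=35/6; d'=(-6−1·4)/(35/6)=-12/7
back: M2=-12/7
back: M1=4−1/6·-12/7=30/7
M: M0=0, M1=30/7, M2=-12/7, M3=0
seg 0: a=0, c=M0/2=0, d=(M1−M0)/(6·2)=5/14, b=Δ0−h0·(2M0+M1)/6=-17/7
seg 1: a=-2, c=M1/2=15/7, d=(M2−M1)/(6·1)=-1, b=Δ1−h1·(2M1+M2)/6=13/7
seg 2: a=1, c=M2/2=-6/7, d=(M3−M2)/(6·2)=1/7, b=Δ2−h2·(2M2+M3)/6=22/7
t_q=4 → seg 2, τ=1; S=1+22/7·τ+-6/7·τ²+1/7·τ³=24/7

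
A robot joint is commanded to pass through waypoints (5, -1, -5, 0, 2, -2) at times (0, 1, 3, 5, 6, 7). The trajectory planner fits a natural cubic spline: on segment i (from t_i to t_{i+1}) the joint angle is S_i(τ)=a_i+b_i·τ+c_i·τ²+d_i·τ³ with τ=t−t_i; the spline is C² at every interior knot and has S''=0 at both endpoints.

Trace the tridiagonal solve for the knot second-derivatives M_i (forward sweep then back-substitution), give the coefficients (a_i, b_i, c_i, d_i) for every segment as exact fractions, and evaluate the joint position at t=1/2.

  seg 0: a=5 b=-5977/916 c=0 d=481/916
  seg 1: a=-1 b=-2267/458 c=1443/916 d=-23/458
  seg 2: a=-5 b=343/458 c=1167/916 d=-365/1832
  seg 3: a=0 b=791/229 c=18/229 d=-351/229
  seg 4: a=2 b=-226/229 c=-1035/229 d=345/229
S(1/2) = 13213/7328

Δ: Δ0=-6, Δ1=-2, Δ2=5/2, Δ3=2, Δ4=-4
row 1: diag=6, rhs=24; c'=1/3, d'=4
row 2: denom=8−2·1/3=22/3; d'=(27−2·4)/(22/3)=57/22
row 3: denom=6−2·3/11=60/11; d'=(-3−2·57/22)/(60/11)=-3/2
row 4: denom=4−1·11/60=229/60; d'=(-36−1·-3/2)/(229/60)=-2070/229
back: M4=-2070/229
back: M3=-3/2−11/60·-2070/229=36/229
back: M2=57/22−3/11·36/229=1167/458
back: M1=4−1/3·1167/458=1443/458
M: M0=0, M1=1443/458, M2=1167/458, M3=36/229, M4=-2070/229, M5=0
seg 0: a=5, c=M0/2=0, d=(M1−M0)/(6·1)=481/916, b=Δ0−h0·(2M0+M1)/6=-5977/916
seg 1: a=-1, c=M1/2=1443/916, d=(M2−M1)/(6·2)=-23/458, b=Δ1−h1·(2M1+M2)/6=-2267/458
seg 2: a=-5, c=M2/2=1167/916, d=(M3−M2)/(6·2)=-365/1832, b=Δ2−h2·(2M2+M3)/6=343/458
seg 3: a=0, c=M3/2=18/229, d=(M4−M3)/(6·1)=-351/229, b=Δ3−h3·(2M3+M4)/6=791/229
seg 4: a=2, c=M4/2=-1035/229, d=(M5−M4)/(6·1)=345/229, b=Δ4−h4·(2M4+M5)/6=-226/229
t_q=1/2 → seg 0, τ=1/2; S=5+-5977/916·τ+0·τ²+481/916·τ³=13213/7328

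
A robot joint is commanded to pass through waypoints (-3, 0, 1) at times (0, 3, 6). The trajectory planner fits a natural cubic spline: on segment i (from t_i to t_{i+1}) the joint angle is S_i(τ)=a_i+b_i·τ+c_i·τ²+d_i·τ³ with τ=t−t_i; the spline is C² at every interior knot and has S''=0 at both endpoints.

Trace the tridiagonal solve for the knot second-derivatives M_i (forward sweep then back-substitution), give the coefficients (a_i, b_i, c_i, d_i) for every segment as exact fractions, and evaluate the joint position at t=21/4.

  seg 0: a=-3 b=7/6 c=0 d=-1/54
  seg 1: a=0 b=2/3 c=-1/6 d=1/54
S(21/4) = 111/128

Δ: Δ0=1, Δ1=1/3
row 1: diag=12, rhs=-4; c'=1/4, d'=-1/3
back: M1=-1/3
M: M0=0, M1=-1/3, M2=0
seg 0: a=-3, c=M0/2=0, d=(M1−M0)/(6·3)=-1/54, b=Δ0−h0·(2M0+M1)/6=7/6
seg 1: a=0, c=M1/2=-1/6, d=(M2−M1)/(6·3)=1/54, b=Δ1−h1·(2M1+M2)/6=2/3
t_q=21/4 → seg 1, τ=9/4; S=0+2/3·τ+-1/6·τ²+1/54·τ³=111/128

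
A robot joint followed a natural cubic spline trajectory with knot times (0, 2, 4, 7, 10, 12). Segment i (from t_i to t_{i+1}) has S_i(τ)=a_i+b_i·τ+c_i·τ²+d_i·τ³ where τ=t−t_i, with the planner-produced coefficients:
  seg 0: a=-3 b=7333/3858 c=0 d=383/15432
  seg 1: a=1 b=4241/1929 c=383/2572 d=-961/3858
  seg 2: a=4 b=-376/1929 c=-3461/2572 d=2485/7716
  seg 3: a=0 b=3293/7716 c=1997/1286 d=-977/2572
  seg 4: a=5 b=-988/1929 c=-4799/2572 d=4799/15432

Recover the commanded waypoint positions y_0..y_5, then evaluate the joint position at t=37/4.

y_0=-3 y_1=1 y_2=4 y_3=0 y_4=5 y_5=-1
S(37/4) = 739887/164608

y_0 = S_0(0) = a_0 = -3
y_1 = S_1(0) = a_1 = 1
y_2 = S_2(0) = a_2 = 4
y_3 = S_3(0) = a_3 = 0
y_4 = S_4(0) = a_4 = 5
y_5 = S_4(2) = -1
t_q=37/4 is in segment 3 (τ=9/4); S_3(τ)=739887/164608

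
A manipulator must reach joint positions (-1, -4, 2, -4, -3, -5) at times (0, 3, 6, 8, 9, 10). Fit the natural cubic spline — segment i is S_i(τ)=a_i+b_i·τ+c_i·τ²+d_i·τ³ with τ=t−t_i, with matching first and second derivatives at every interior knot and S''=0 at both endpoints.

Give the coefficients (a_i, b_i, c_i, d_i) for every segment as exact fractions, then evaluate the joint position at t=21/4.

  seg 0: a=-1 b=-1888/787 c=0 d=367/2361
  seg 1: a=-4 b=1415/787 c=1101/787 d=-1048/2361
  seg 2: a=2 b=-1411/787 c=-2043/787 d=784/787
  seg 3: a=-4 b=-175/787 c=2661/787 d=-1699/787
  seg 4: a=-3 b=50/787 c=-2436/787 d=812/787
S(21/4) = 26087/12592

Δ: Δ0=-1, Δ1=2, Δ2=-3, Δ3=1, Δ4=-2
row 1: diag=12, rhs=18; c'=1/4, d'=3/2
row 2: denom=10−3·1/4=37/4; d'=(-30−3·3/2)/(37/4)=-138/37
row 3: denom=6−2·8/37=206/37; d'=(24−2·-138/37)/(206/37)=582/103
row 4: denom=4−1·37/206=787/206; d'=(-18−1·582/103)/(787/206)=-4872/787
back: M4=-4872/787
back: M3=582/103−37/206·-4872/787=5322/787
back: M2=-138/37−8/37·5322/787=-4086/787
back: M1=3/2−1/4·-4086/787=2202/787
M: M0=0, M1=2202/787, M2=-4086/787, M3=5322/787, M4=-4872/787, M5=0
seg 0: a=-1, c=M0/2=0, d=(M1−M0)/(6·3)=367/2361, b=Δ0−h0·(2M0+M1)/6=-1888/787
seg 1: a=-4, c=M1/2=1101/787, d=(M2−M1)/(6·3)=-1048/2361, b=Δ1−h1·(2M1+M2)/6=1415/787
seg 2: a=2, c=M2/2=-2043/787, d=(M3−M2)/(6·2)=784/787, b=Δ2−h2·(2M2+M3)/6=-1411/787
seg 3: a=-4, c=M3/2=2661/787, d=(M4−M3)/(6·1)=-1699/787, b=Δ3−h3·(2M3+M4)/6=-175/787
seg 4: a=-3, c=M4/2=-2436/787, d=(M5−M4)/(6·1)=812/787, b=Δ4−h4·(2M4+M5)/6=50/787
t_q=21/4 → seg 1, τ=9/4; S=-4+1415/787·τ+1101/787·τ²+-1048/2361·τ³=26087/12592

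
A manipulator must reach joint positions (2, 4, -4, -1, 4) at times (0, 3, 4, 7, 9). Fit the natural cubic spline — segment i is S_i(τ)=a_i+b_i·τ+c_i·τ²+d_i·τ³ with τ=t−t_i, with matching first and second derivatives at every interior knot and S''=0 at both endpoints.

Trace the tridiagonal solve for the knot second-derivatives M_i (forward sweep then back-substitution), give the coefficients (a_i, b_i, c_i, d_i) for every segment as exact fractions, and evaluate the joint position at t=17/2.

Δ: Δ0=2/3, Δ1=-8, Δ2=1, Δ3=5/2
row 1: diag=8, rhs=-52; c'=1/8, d'=-13/2
row 2: denom=8−1·1/8=63/8; d'=(54−1·-13/2)/(63/8)=484/63
row 3: denom=10−3·8/21=62/7; d'=(9−3·484/63)/(62/7)=-295/186
back: M3=-295/186
back: M2=484/63−8/21·-295/186=2312/279
back: M1=-13/2−1/8·2312/279=-4205/558
M: M0=0, M1=-4205/558, M2=2312/279, M3=-295/186, M4=0
seg 0: a=2, c=M0/2=0, d=(M1−M0)/(6·3)=-4205/10044, b=Δ0−h0·(2M0+M1)/6=4949/1116
seg 1: a=4, c=M1/2=-4205/1116, d=(M2−M1)/(6·1)=327/124, b=Δ1−h1·(2M1+M2)/6=-3833/558
seg 2: a=-4, c=M2/2=1156/279, d=(M3−M2)/(6·3)=-5509/10044, b=Δ2−h2·(2M2+M3)/6=-7247/1116
seg 3: a=-1, c=M3/2=-295/372, d=(M4−M3)/(6·2)=295/2232, b=Δ3−h3·(2M3+M4)/6=1985/558
t_q=17/2 → seg 3, τ=3/2; S=-1+1985/558·τ+-295/372·τ²+295/2232·τ³=17843/5952

  seg 0: a=2 b=4949/1116 c=0 d=-4205/10044
  seg 1: a=4 b=-3833/558 c=-4205/1116 d=327/124
  seg 2: a=-4 b=-7247/1116 c=1156/279 d=-5509/10044
  seg 3: a=-1 b=1985/558 c=-295/372 d=295/2232
S(17/2) = 17843/5952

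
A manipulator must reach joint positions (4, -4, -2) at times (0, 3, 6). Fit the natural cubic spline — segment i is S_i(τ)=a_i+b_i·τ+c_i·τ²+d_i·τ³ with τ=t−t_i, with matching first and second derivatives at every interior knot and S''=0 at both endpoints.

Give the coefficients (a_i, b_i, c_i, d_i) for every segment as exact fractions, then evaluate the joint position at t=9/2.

  seg 0: a=4 b=-7/2 c=0 d=5/54
  seg 1: a=-4 b=-1 c=5/6 d=-5/54
S(9/2) = -63/16

Δ: Δ0=-8/3, Δ1=2/3
row 1: diag=12, rhs=20; c'=1/4, d'=5/3
back: M1=5/3
M: M0=0, M1=5/3, M2=0
seg 0: a=4, c=M0/2=0, d=(M1−M0)/(6·3)=5/54, b=Δ0−h0·(2M0+M1)/6=-7/2
seg 1: a=-4, c=M1/2=5/6, d=(M2−M1)/(6·3)=-5/54, b=Δ1−h1·(2M1+M2)/6=-1
t_q=9/2 → seg 1, τ=3/2; S=-4+-1·τ+5/6·τ²+-5/54·τ³=-63/16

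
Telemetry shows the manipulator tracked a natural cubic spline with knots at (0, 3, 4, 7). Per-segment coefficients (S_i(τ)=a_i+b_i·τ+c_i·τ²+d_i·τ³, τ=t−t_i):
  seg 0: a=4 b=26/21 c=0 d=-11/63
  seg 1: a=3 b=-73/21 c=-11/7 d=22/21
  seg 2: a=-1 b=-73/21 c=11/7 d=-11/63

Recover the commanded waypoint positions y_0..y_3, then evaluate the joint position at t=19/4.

y_0=4 y_1=3 y_2=-1 y_3=-2
S(19/4) = -179/64

y_0 = S_0(0) = a_0 = 4
y_1 = S_1(0) = a_1 = 3
y_2 = S_2(0) = a_2 = -1
y_3 = S_2(3) = -2
t_q=19/4 is in segment 2 (τ=3/4); S_2(τ)=-179/64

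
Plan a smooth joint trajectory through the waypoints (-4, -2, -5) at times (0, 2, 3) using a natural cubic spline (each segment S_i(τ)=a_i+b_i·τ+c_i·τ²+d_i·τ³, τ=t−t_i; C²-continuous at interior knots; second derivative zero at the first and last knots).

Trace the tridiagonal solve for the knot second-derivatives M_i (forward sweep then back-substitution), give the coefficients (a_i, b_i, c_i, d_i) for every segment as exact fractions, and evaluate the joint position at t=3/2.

Δ: Δ0=1, Δ1=-3
row 1: diag=6, rhs=-24; c'=1/6, d'=-4
back: M1=-4
M: M0=0, M1=-4, M2=0
seg 0: a=-4, c=M0/2=0, d=(M1−M0)/(6·2)=-1/3, b=Δ0−h0·(2M0+M1)/6=7/3
seg 1: a=-2, c=M1/2=-2, d=(M2−M1)/(6·1)=2/3, b=Δ1−h1·(2M1+M2)/6=-5/3
t_q=3/2 → seg 0, τ=3/2; S=-4+7/3·τ+0·τ²+-1/3·τ³=-13/8

  seg 0: a=-4 b=7/3 c=0 d=-1/3
  seg 1: a=-2 b=-5/3 c=-2 d=2/3
S(3/2) = -13/8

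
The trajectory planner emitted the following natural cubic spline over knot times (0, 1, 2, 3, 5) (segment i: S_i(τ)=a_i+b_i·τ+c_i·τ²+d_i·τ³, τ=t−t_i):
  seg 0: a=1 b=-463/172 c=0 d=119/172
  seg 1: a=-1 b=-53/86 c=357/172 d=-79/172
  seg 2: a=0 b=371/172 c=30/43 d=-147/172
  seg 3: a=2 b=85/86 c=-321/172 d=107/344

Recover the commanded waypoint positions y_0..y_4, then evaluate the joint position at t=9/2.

y_0 = S_0(0) = a_0 = 1
y_1 = S_1(0) = a_1 = -1
y_2 = S_2(0) = a_2 = 0
y_3 = S_3(0) = a_3 = 2
y_4 = S_3(2) = -1
t_q=9/2 is in segment 3 (τ=3/2); S_3(τ)=917/2752

y_0=1 y_1=-1 y_2=0 y_3=2 y_4=-1
S(9/2) = 917/2752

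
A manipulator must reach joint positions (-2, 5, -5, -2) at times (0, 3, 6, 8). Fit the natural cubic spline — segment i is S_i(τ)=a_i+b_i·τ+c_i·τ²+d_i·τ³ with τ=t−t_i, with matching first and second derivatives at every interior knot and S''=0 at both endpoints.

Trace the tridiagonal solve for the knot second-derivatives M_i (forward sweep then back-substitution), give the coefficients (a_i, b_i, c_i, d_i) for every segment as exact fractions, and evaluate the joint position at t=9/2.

  seg 0: a=-2 b=315/74 c=0 d=-427/1998
  seg 1: a=5 b=-56/37 c=-427/222 d=877/1998
  seg 2: a=-5 b=-89/74 c=75/37 d=-25/74
S(9/2) = -69/592

Δ: Δ0=7/3, Δ1=-10/3, Δ2=3/2
row 1: diag=12, rhs=-34; c'=1/4, d'=-17/6
row 2: denom=10−3·1/4=37/4; d'=(29−3·-17/6)/(37/4)=150/37
back: M2=150/37
back: M1=-17/6−1/4·150/37=-427/111
M: M0=0, M1=-427/111, M2=150/37, M3=0
seg 0: a=-2, c=M0/2=0, d=(M1−M0)/(6·3)=-427/1998, b=Δ0−h0·(2M0+M1)/6=315/74
seg 1: a=5, c=M1/2=-427/222, d=(M2−M1)/(6·3)=877/1998, b=Δ1−h1·(2M1+M2)/6=-56/37
seg 2: a=-5, c=M2/2=75/37, d=(M3−M2)/(6·2)=-25/74, b=Δ2−h2·(2M2+M3)/6=-89/74
t_q=9/2 → seg 1, τ=3/2; S=5+-56/37·τ+-427/222·τ²+877/1998·τ³=-69/592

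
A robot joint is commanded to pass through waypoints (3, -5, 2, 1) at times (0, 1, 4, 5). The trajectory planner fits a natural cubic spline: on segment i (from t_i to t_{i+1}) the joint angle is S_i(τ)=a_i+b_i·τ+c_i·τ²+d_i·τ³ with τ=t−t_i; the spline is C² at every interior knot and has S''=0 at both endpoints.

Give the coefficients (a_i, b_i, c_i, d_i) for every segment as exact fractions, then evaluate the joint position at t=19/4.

  seg 0: a=3 b=-1598/165 c=0 d=278/165
  seg 1: a=-5 b=-764/165 c=278/55 d=-41/45
  seg 2: a=2 b=181/165 c=-173/55 d=173/165
S(19/4) = 1053/704

Δ: Δ0=-8, Δ1=7/3, Δ2=-1
row 1: diag=8, rhs=62; c'=3/8, d'=31/4
row 2: denom=8−3·3/8=55/8; d'=(-20−3·31/4)/(55/8)=-346/55
back: M2=-346/55
back: M1=31/4−3/8·-346/55=556/55
M: M0=0, M1=556/55, M2=-346/55, M3=0
seg 0: a=3, c=M0/2=0, d=(M1−M0)/(6·1)=278/165, b=Δ0−h0·(2M0+M1)/6=-1598/165
seg 1: a=-5, c=M1/2=278/55, d=(M2−M1)/(6·3)=-41/45, b=Δ1−h1·(2M1+M2)/6=-764/165
seg 2: a=2, c=M2/2=-173/55, d=(M3−M2)/(6·1)=173/165, b=Δ2−h2·(2M2+M3)/6=181/165
t_q=19/4 → seg 2, τ=3/4; S=2+181/165·τ+-173/55·τ²+173/165·τ³=1053/704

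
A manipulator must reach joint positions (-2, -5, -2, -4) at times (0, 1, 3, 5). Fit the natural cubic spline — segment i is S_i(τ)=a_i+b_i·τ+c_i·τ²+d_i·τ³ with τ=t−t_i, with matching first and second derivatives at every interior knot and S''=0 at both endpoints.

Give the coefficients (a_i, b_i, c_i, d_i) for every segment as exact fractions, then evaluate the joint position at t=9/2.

  seg 0: a=-2 b=-173/44 c=0 d=41/44
  seg 1: a=-5 b=-25/22 c=123/44 d=-65/88
  seg 2: a=-2 b=13/11 c=-18/11 d=3/11
S(9/2) = -263/88

Δ: Δ0=-3, Δ1=3/2, Δ2=-1
row 1: diag=6, rhs=27; c'=1/3, d'=9/2
row 2: denom=8−2·1/3=22/3; d'=(-15−2·9/2)/(22/3)=-36/11
back: M2=-36/11
back: M1=9/2−1/3·-36/11=123/22
M: M0=0, M1=123/22, M2=-36/11, M3=0
seg 0: a=-2, c=M0/2=0, d=(M1−M0)/(6·1)=41/44, b=Δ0−h0·(2M0+M1)/6=-173/44
seg 1: a=-5, c=M1/2=123/44, d=(M2−M1)/(6·2)=-65/88, b=Δ1−h1·(2M1+M2)/6=-25/22
seg 2: a=-2, c=M2/2=-18/11, d=(M3−M2)/(6·2)=3/11, b=Δ2−h2·(2M2+M3)/6=13/11
t_q=9/2 → seg 2, τ=3/2; S=-2+13/11·τ+-18/11·τ²+3/11·τ³=-263/88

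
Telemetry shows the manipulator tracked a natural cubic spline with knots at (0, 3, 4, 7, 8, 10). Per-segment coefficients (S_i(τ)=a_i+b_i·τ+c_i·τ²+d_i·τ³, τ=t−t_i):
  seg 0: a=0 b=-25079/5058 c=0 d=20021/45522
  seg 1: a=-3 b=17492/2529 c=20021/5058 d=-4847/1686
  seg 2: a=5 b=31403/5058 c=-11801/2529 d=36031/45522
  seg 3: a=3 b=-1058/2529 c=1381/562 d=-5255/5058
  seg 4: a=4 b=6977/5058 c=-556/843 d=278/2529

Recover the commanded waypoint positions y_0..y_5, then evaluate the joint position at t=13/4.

y_0=0 y_1=-3 y_2=5 y_3=3 y_4=4 y_5=5
S(13/4) = -115283/107904

y_0 = S_0(0) = a_0 = 0
y_1 = S_1(0) = a_1 = -3
y_2 = S_2(0) = a_2 = 5
y_3 = S_3(0) = a_3 = 3
y_4 = S_4(0) = a_4 = 4
y_5 = S_4(2) = 5
t_q=13/4 is in segment 1 (τ=1/4); S_1(τ)=-115283/107904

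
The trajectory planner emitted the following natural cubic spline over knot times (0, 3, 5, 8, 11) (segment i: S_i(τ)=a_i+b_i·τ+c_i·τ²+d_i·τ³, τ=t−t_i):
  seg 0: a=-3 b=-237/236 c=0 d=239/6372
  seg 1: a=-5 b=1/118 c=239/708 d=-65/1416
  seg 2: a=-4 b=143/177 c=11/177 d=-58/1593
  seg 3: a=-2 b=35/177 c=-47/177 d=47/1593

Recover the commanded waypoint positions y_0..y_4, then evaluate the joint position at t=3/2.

y_0 = S_0(0) = a_0 = -3
y_1 = S_1(0) = a_1 = -5
y_2 = S_2(0) = a_2 = -4
y_3 = S_3(0) = a_3 = -2
y_4 = S_3(3) = -3
t_q=3/2 is in segment 0 (τ=3/2); S_0(τ)=-8269/1888

y_0=-3 y_1=-5 y_2=-4 y_3=-2 y_4=-3
S(3/2) = -8269/1888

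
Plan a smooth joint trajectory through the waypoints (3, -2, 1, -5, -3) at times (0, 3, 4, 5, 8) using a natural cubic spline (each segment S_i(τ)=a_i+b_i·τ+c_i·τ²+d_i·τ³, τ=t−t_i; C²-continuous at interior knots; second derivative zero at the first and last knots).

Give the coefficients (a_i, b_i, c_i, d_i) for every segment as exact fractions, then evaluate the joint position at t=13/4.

  seg 0: a=3 b=-107/24 c=0 d=67/216
  seg 1: a=-2 b=47/12 c=67/24 d=-89/24
  seg 2: a=1 b=-13/8 c=-25/3 d=95/24
  seg 3: a=-5 b=-77/12 c=85/24 d=-85/216
S(13/4) = -463/512

Δ: Δ0=-5/3, Δ1=3, Δ2=-6, Δ3=2/3
row 1: diag=8, rhs=28; c'=1/8, d'=7/2
row 2: denom=4−1·1/8=31/8; d'=(-54−1·7/2)/(31/8)=-460/31
row 3: denom=8−1·8/31=240/31; d'=(40−1·-460/31)/(240/31)=85/12
back: M3=85/12
back: M2=-460/31−8/31·85/12=-50/3
back: M1=7/2−1/8·-50/3=67/12
M: M0=0, M1=67/12, M2=-50/3, M3=85/12, M4=0
seg 0: a=3, c=M0/2=0, d=(M1−M0)/(6·3)=67/216, b=Δ0−h0·(2M0+M1)/6=-107/24
seg 1: a=-2, c=M1/2=67/24, d=(M2−M1)/(6·1)=-89/24, b=Δ1−h1·(2M1+M2)/6=47/12
seg 2: a=1, c=M2/2=-25/3, d=(M3−M2)/(6·1)=95/24, b=Δ2−h2·(2M2+M3)/6=-13/8
seg 3: a=-5, c=M3/2=85/24, d=(M4−M3)/(6·3)=-85/216, b=Δ3−h3·(2M3+M4)/6=-77/12
t_q=13/4 → seg 1, τ=1/4; S=-2+47/12·τ+67/24·τ²+-89/24·τ³=-463/512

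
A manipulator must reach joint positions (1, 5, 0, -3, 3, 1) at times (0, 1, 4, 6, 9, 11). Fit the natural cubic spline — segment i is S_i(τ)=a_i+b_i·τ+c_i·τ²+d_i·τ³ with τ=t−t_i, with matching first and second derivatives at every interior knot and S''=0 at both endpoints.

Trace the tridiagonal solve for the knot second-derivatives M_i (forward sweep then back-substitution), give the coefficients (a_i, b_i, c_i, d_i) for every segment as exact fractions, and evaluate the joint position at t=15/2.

  seg 0: a=1 b=19517/4094 c=0 d=-3141/4094
  seg 1: a=5 b=5047/2047 c=-9423/4094 d=34055/110538
  seg 2: a=0 b=-12389/4094 c=2893/6141 d=1793/12282
  seg 3: a=-3 b=7493/12282 c=8272/6141 d=-32561/110538
  seg 4: a=3 b=4537/6141 c=-5339/4094 d=5339/24564
S(15/2) = -1581/32752

Δ: Δ0=4, Δ1=-5/3, Δ2=-3/2, Δ3=2, Δ4=-1
row 1: diag=8, rhs=-34; c'=3/8, d'=-17/4
row 2: denom=10−3·3/8=71/8; d'=(1−3·-17/4)/(71/8)=110/71
row 3: denom=10−2·16/71=678/71; d'=(21−2·110/71)/(678/71)=1271/678
row 4: denom=10−3·71/226=2047/226; d'=(-18−3·1271/678)/(2047/226)=-5339/2047
back: M4=-5339/2047
back: M3=1271/678−71/226·-5339/2047=16544/6141
back: M2=110/71−16/71·16544/6141=5786/6141
back: M1=-17/4−3/8·5786/6141=-9423/2047
M: M0=0, M1=-9423/2047, M2=5786/6141, M3=16544/6141, M4=-5339/2047, M5=0
seg 0: a=1, c=M0/2=0, d=(M1−M0)/(6·1)=-3141/4094, b=Δ0−h0·(2M0+M1)/6=19517/4094
seg 1: a=5, c=M1/2=-9423/4094, d=(M2−M1)/(6·3)=34055/110538, b=Δ1−h1·(2M1+M2)/6=5047/2047
seg 2: a=0, c=M2/2=2893/6141, d=(M3−M2)/(6·2)=1793/12282, b=Δ2−h2·(2M2+M3)/6=-12389/4094
seg 3: a=-3, c=M3/2=8272/6141, d=(M4−M3)/(6·3)=-32561/110538, b=Δ3−h3·(2M3+M4)/6=7493/12282
seg 4: a=3, c=M4/2=-5339/4094, d=(M5−M4)/(6·2)=5339/24564, b=Δ4−h4·(2M4+M5)/6=4537/6141
t_q=15/2 → seg 3, τ=3/2; S=-3+7493/12282·τ+8272/6141·τ²+-32561/110538·τ³=-1581/32752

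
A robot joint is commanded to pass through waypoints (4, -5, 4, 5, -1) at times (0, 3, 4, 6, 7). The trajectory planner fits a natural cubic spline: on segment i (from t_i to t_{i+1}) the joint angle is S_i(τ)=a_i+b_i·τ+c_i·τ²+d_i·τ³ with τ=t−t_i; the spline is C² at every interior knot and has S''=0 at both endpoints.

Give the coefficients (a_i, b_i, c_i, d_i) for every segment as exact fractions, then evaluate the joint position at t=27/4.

Δ: Δ0=-3, Δ1=9, Δ2=1/2, Δ3=-6
row 1: diag=8, rhs=72; c'=1/8, d'=9
row 2: denom=6−1·1/8=47/8; d'=(-51−1·9)/(47/8)=-480/47
row 3: denom=6−2·16/47=250/47; d'=(-39−2·-480/47)/(250/47)=-873/250
back: M3=-873/250
back: M2=-480/47−16/47·-873/250=-1128/125
back: M1=9−1/8·-1128/125=1266/125
M: M0=0, M1=1266/125, M2=-1128/125, M3=-873/250, M4=0
seg 0: a=4, c=M0/2=0, d=(M1−M0)/(6·3)=211/375, b=Δ0−h0·(2M0+M1)/6=-1008/125
seg 1: a=-5, c=M1/2=633/125, d=(M2−M1)/(6·1)=-399/125, b=Δ1−h1·(2M1+M2)/6=891/125
seg 2: a=4, c=M2/2=-564/125, d=(M3−M2)/(6·2)=461/1000, b=Δ2−h2·(2M2+M3)/6=192/25
seg 3: a=5, c=M3/2=-873/500, d=(M4−M3)/(6·1)=291/500, b=Δ3−h3·(2M3+M4)/6=-1209/250
t_q=27/4 → seg 3, τ=3/4; S=5+-1209/250·τ+-873/500·τ²+291/500·τ³=4073/6400

  seg 0: a=4 b=-1008/125 c=0 d=211/375
  seg 1: a=-5 b=891/125 c=633/125 d=-399/125
  seg 2: a=4 b=192/25 c=-564/125 d=461/1000
  seg 3: a=5 b=-1209/250 c=-873/500 d=291/500
S(27/4) = 4073/6400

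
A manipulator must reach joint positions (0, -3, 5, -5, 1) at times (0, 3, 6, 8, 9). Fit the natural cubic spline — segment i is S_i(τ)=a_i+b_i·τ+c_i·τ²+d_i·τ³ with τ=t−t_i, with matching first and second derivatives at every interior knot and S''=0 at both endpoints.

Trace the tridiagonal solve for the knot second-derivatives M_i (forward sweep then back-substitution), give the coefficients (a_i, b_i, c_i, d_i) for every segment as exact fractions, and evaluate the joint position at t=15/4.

Δ: Δ0=-1, Δ1=8/3, Δ2=-5, Δ3=6
row 1: diag=12, rhs=22; c'=1/4, d'=11/6
row 2: denom=10−3·1/4=37/4; d'=(-46−3·11/6)/(37/4)=-206/37
row 3: denom=6−2·8/37=206/37; d'=(66−2·-206/37)/(206/37)=1427/103
back: M3=1427/103
back: M2=-206/37−8/37·1427/103=-882/103
back: M1=11/6−1/4·-882/103=1228/309
M: M0=0, M1=1228/309, M2=-882/103, M3=1427/103, M4=0
seg 0: a=0, c=M0/2=0, d=(M1−M0)/(6·3)=614/2781, b=Δ0−h0·(2M0+M1)/6=-923/309
seg 1: a=-3, c=M1/2=614/309, d=(M2−M1)/(6·3)=-1937/2781, b=Δ1−h1·(2M1+M2)/6=919/309
seg 2: a=5, c=M2/2=-441/103, d=(M3−M2)/(6·2)=2309/1236, b=Δ2−h2·(2M2+M3)/6=-1208/309
seg 3: a=-5, c=M3/2=1427/206, d=(M4−M3)/(6·1)=-1427/618, b=Δ3−h3·(2M3+M4)/6=427/309
t_q=15/4 → seg 1, τ=3/4; S=-3+919/309·τ+614/309·τ²+-1937/2781·τ³=359/6592

  seg 0: a=0 b=-923/309 c=0 d=614/2781
  seg 1: a=-3 b=919/309 c=614/309 d=-1937/2781
  seg 2: a=5 b=-1208/309 c=-441/103 d=2309/1236
  seg 3: a=-5 b=427/309 c=1427/206 d=-1427/618
S(15/4) = 359/6592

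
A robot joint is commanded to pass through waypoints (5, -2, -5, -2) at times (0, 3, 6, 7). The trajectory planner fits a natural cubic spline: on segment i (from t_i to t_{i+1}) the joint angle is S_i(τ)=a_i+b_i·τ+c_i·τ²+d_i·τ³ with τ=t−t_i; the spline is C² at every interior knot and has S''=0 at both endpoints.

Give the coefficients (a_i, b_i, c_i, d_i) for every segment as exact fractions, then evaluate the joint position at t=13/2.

  seg 0: a=5 b=-199/87 c=0 d=-4/783
  seg 1: a=-2 b=-211/87 c=-4/87 d=136/783
  seg 2: a=-5 b=173/87 c=44/29 d=-44/87
S(13/2) = -107/29

Δ: Δ0=-7/3, Δ1=-1, Δ2=3
row 1: diag=12, rhs=8; c'=1/4, d'=2/3
row 2: denom=8−3·1/4=29/4; d'=(24−3·2/3)/(29/4)=88/29
back: M2=88/29
back: M1=2/3−1/4·88/29=-8/87
M: M0=0, M1=-8/87, M2=88/29, M3=0
seg 0: a=5, c=M0/2=0, d=(M1−M0)/(6·3)=-4/783, b=Δ0−h0·(2M0+M1)/6=-199/87
seg 1: a=-2, c=M1/2=-4/87, d=(M2−M1)/(6·3)=136/783, b=Δ1−h1·(2M1+M2)/6=-211/87
seg 2: a=-5, c=M2/2=44/29, d=(M3−M2)/(6·1)=-44/87, b=Δ2−h2·(2M2+M3)/6=173/87
t_q=13/2 → seg 2, τ=1/2; S=-5+173/87·τ+44/29·τ²+-44/87·τ³=-107/29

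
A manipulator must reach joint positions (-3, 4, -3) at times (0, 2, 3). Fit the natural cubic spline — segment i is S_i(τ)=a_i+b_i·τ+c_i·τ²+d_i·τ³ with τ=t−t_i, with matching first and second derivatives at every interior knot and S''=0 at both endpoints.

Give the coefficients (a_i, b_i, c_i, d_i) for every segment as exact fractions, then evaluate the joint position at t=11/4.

Δ: Δ0=7/2, Δ1=-7
row 1: diag=6, rhs=-63; c'=1/6, d'=-21/2
back: M1=-21/2
M: M0=0, M1=-21/2, M2=0
seg 0: a=-3, c=M0/2=0, d=(M1−M0)/(6·2)=-7/8, b=Δ0−h0·(2M0+M1)/6=7
seg 1: a=4, c=M1/2=-21/4, d=(M2−M1)/(6·1)=7/4, b=Δ1−h1·(2M1+M2)/6=-7/2
t_q=11/4 → seg 1, τ=3/4; S=4+-7/2·τ+-21/4·τ²+7/4·τ³=-215/256

  seg 0: a=-3 b=7 c=0 d=-7/8
  seg 1: a=4 b=-7/2 c=-21/4 d=7/4
S(11/4) = -215/256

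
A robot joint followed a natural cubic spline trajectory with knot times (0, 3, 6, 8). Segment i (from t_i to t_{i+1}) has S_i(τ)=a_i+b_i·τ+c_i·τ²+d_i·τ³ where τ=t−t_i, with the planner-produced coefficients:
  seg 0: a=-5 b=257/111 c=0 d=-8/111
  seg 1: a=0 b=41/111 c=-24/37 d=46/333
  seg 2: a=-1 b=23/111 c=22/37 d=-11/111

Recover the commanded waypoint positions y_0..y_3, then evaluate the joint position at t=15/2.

y_0 = S_0(0) = a_0 = -5
y_1 = S_1(0) = a_1 = 0
y_2 = S_2(0) = a_2 = -1
y_3 = S_2(2) = 1
t_q=15/2 is in segment 2 (τ=3/2); S_2(τ)=93/296

y_0=-5 y_1=0 y_2=-1 y_3=1
S(15/2) = 93/296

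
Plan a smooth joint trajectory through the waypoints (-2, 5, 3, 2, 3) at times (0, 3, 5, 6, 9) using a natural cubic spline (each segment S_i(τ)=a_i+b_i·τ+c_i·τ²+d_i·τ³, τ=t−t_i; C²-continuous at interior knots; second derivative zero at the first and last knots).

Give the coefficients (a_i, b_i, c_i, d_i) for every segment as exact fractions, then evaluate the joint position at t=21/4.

Δ: Δ0=7/3, Δ1=-1, Δ2=-1, Δ3=1/3
row 1: diag=10, rhs=-20; c'=1/5, d'=-2
row 2: denom=6−2·1/5=28/5; d'=(0−2·-2)/(28/5)=5/7
row 3: denom=8−1·5/28=219/28; d'=(8−1·5/7)/(219/28)=68/73
back: M3=68/73
back: M2=5/7−5/28·68/73=40/73
back: M1=-2−1/5·40/73=-154/73
M: M0=0, M1=-154/73, M2=40/73, M3=68/73, M4=0
seg 0: a=-2, c=M0/2=0, d=(M1−M0)/(6·3)=-77/657, b=Δ0−h0·(2M0+M1)/6=742/219
seg 1: a=5, c=M1/2=-77/73, d=(M2−M1)/(6·2)=97/438, b=Δ1−h1·(2M1+M2)/6=49/219
seg 2: a=3, c=M2/2=20/73, d=(M3−M2)/(6·1)=14/219, b=Δ2−h2·(2M2+M3)/6=-293/219
seg 3: a=2, c=M3/2=34/73, d=(M4−M3)/(6·3)=-34/657, b=Δ3−h3·(2M3+M4)/6=-131/219
t_q=21/4 → seg 2, τ=1/4; S=3+-293/219·τ+20/73·τ²+14/219·τ³=6269/2336

  seg 0: a=-2 b=742/219 c=0 d=-77/657
  seg 1: a=5 b=49/219 c=-77/73 d=97/438
  seg 2: a=3 b=-293/219 c=20/73 d=14/219
  seg 3: a=2 b=-131/219 c=34/73 d=-34/657
S(21/4) = 6269/2336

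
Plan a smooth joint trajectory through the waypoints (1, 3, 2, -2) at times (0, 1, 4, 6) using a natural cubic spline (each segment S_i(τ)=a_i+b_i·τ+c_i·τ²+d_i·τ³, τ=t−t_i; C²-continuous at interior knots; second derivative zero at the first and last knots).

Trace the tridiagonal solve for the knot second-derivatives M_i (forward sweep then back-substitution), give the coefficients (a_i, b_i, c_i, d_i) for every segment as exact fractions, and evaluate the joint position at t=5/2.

Δ: Δ0=2, Δ1=-1/3, Δ2=-2
row 1: diag=8, rhs=-14; c'=3/8, d'=-7/4
row 2: denom=10−3·3/8=71/8; d'=(-10−3·-7/4)/(71/8)=-38/71
back: M2=-38/71
back: M1=-7/4−3/8·-38/71=-110/71
M: M0=0, M1=-110/71, M2=-38/71, M3=0
seg 0: a=1, c=M0/2=0, d=(M1−M0)/(6·1)=-55/213, b=Δ0−h0·(2M0+M1)/6=481/213
seg 1: a=3, c=M1/2=-55/71, d=(M2−M1)/(6·3)=4/71, b=Δ1−h1·(2M1+M2)/6=316/213
seg 2: a=2, c=M2/2=-19/71, d=(M3−M2)/(6·2)=19/426, b=Δ2−h2·(2M2+M3)/6=-350/213
t_q=5/2 → seg 1, τ=3/2; S=3+316/213·τ+-55/71·τ²+4/71·τ³=1043/284

  seg 0: a=1 b=481/213 c=0 d=-55/213
  seg 1: a=3 b=316/213 c=-55/71 d=4/71
  seg 2: a=2 b=-350/213 c=-19/71 d=19/426
S(5/2) = 1043/284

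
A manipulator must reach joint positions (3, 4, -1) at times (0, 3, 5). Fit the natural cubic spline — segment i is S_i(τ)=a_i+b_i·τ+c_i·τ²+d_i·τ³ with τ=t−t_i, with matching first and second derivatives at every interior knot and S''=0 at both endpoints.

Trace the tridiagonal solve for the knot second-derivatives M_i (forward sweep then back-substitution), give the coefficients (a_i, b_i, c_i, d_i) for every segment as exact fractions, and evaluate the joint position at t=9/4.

Δ: Δ0=1/3, Δ1=-5/2
row 1: diag=10, rhs=-17; c'=1/5, d'=-17/10
back: M1=-17/10
M: M0=0, M1=-17/10, M2=0
seg 0: a=3, c=M0/2=0, d=(M1−M0)/(6·3)=-17/180, b=Δ0−h0·(2M0+M1)/6=71/60
seg 1: a=4, c=M1/2=-17/20, d=(M2−M1)/(6·2)=17/120, b=Δ1−h1·(2M1+M2)/6=-41/30
t_q=9/4 → seg 0, τ=9/4; S=3+71/60·τ+0·τ²+-17/180·τ³=5871/1280

  seg 0: a=3 b=71/60 c=0 d=-17/180
  seg 1: a=4 b=-41/30 c=-17/20 d=17/120
S(9/4) = 5871/1280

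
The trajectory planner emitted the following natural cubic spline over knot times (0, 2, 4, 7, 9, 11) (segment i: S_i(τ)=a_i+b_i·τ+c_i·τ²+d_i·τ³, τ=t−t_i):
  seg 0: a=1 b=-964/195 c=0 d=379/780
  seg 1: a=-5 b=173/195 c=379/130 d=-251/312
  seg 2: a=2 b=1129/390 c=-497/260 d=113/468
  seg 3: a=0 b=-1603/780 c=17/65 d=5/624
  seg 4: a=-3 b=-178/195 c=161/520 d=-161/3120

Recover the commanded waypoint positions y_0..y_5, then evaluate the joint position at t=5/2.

y_0=1 y_1=-5 y_2=2 y_3=0 y_4=-3 y_5=-4
S(5/2) = -1257/320

y_0 = S_0(0) = a_0 = 1
y_1 = S_1(0) = a_1 = -5
y_2 = S_2(0) = a_2 = 2
y_3 = S_3(0) = a_3 = 0
y_4 = S_4(0) = a_4 = -3
y_5 = S_4(2) = -4
t_q=5/2 is in segment 1 (τ=1/2); S_1(τ)=-1257/320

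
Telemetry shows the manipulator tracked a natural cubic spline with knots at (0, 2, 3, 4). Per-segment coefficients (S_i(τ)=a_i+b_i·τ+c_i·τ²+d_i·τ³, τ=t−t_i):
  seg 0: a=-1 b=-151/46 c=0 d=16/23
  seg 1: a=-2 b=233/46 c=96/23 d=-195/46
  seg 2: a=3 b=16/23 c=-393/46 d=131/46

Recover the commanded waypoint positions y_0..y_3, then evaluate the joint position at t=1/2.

y_0=-1 y_1=-2 y_2=3 y_3=-2
S(1/2) = -235/92

y_0 = S_0(0) = a_0 = -1
y_1 = S_1(0) = a_1 = -2
y_2 = S_2(0) = a_2 = 3
y_3 = S_2(1) = -2
t_q=1/2 is in segment 0 (τ=1/2); S_0(τ)=-235/92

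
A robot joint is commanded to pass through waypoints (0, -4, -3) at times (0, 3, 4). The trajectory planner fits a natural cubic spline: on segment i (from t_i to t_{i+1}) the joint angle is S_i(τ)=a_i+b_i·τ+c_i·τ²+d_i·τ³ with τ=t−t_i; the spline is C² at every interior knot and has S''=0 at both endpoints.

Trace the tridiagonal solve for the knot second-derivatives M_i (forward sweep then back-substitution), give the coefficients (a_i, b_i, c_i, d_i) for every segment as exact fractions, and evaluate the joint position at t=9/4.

Δ: Δ0=-4/3, Δ1=1
row 1: diag=8, rhs=14; c'=1/8, d'=7/4
back: M1=7/4
M: M0=0, M1=7/4, M2=0
seg 0: a=0, c=M0/2=0, d=(M1−M0)/(6·3)=7/72, b=Δ0−h0·(2M0+M1)/6=-53/24
seg 1: a=-4, c=M1/2=7/8, d=(M2−M1)/(6·1)=-7/24, b=Δ1−h1·(2M1+M2)/6=5/12
t_q=9/4 → seg 0, τ=9/4; S=0+-53/24·τ+0·τ²+7/72·τ³=-1977/512

  seg 0: a=0 b=-53/24 c=0 d=7/72
  seg 1: a=-4 b=5/12 c=7/8 d=-7/24
S(9/4) = -1977/512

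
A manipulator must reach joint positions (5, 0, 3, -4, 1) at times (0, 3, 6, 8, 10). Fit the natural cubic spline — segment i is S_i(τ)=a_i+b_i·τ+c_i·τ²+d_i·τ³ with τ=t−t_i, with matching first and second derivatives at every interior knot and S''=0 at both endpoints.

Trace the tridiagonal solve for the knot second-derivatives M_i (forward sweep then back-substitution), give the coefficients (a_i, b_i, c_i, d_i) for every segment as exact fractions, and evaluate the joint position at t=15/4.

  seg 0: a=5 b=-61/21 c=0 d=26/189
  seg 1: a=0 b=17/21 c=26/21 d=-74/189
  seg 2: a=3 b=-7/3 c=-16/7 d=143/168
  seg 3: a=-4 b=-53/42 c=79/28 d=-79/168
S(15/4) = 255/224

Δ: Δ0=-5/3, Δ1=1, Δ2=-7/2, Δ3=5/2
row 1: diag=12, rhs=16; c'=1/4, d'=4/3
row 2: denom=10−3·1/4=37/4; d'=(-27−3·4/3)/(37/4)=-124/37
row 3: denom=8−2·8/37=280/37; d'=(36−2·-124/37)/(280/37)=79/14
back: M3=79/14
back: M2=-124/37−8/37·79/14=-32/7
back: M1=4/3−1/4·-32/7=52/21
M: M0=0, M1=52/21, M2=-32/7, M3=79/14, M4=0
seg 0: a=5, c=M0/2=0, d=(M1−M0)/(6·3)=26/189, b=Δ0−h0·(2M0+M1)/6=-61/21
seg 1: a=0, c=M1/2=26/21, d=(M2−M1)/(6·3)=-74/189, b=Δ1−h1·(2M1+M2)/6=17/21
seg 2: a=3, c=M2/2=-16/7, d=(M3−M2)/(6·2)=143/168, b=Δ2−h2·(2M2+M3)/6=-7/3
seg 3: a=-4, c=M3/2=79/28, d=(M4−M3)/(6·2)=-79/168, b=Δ3−h3·(2M3+M4)/6=-53/42
t_q=15/4 → seg 1, τ=3/4; S=0+17/21·τ+26/21·τ²+-74/189·τ³=255/224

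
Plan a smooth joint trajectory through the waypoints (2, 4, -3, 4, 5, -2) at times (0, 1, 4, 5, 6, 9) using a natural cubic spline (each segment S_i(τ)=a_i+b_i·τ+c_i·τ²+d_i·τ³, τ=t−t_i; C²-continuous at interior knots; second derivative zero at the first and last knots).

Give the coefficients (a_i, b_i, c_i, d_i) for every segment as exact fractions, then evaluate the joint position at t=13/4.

Δ: Δ0=2, Δ1=-7/3, Δ2=7, Δ3=1, Δ4=-7/3
row 1: diag=8, rhs=-26; c'=3/8, d'=-13/4
row 2: denom=8−3·3/8=55/8; d'=(56−3·-13/4)/(55/8)=526/55
row 3: denom=4−1·8/55=212/55; d'=(-36−1·526/55)/(212/55)=-1253/106
row 4: denom=8−1·55/212=1641/212; d'=(-20−1·-1253/106)/(1641/212)=-578/547
back: M4=-578/547
back: M3=-1253/106−55/212·-578/547=-6316/547
back: M2=526/55−8/55·-6316/547=6150/547
back: M1=-13/4−3/8·6150/547=-4084/547
M: M0=0, M1=-4084/547, M2=6150/547, M3=-6316/547, M4=-578/547, M5=0
seg 0: a=2, c=M0/2=0, d=(M1−M0)/(6·1)=-2042/1641, b=Δ0−h0·(2M0+M1)/6=5324/1641
seg 1: a=4, c=M1/2=-2042/547, d=(M2−M1)/(6·3)=5117/4923, b=Δ1−h1·(2M1+M2)/6=-802/1641
seg 2: a=-3, c=M2/2=3075/547, d=(M3−M2)/(6·1)=-6233/1641, b=Δ2−h2·(2M2+M3)/6=8495/1641
seg 3: a=4, c=M3/2=-3158/547, d=(M4−M3)/(6·1)=2869/1641, b=Δ3−h3·(2M3+M4)/6=8246/1641
seg 4: a=5, c=M4/2=-289/547, d=(M5−M4)/(6·3)=289/4923, b=Δ4−h4·(2M4+M5)/6=-2095/1641
t_q=13/4 → seg 1, τ=9/4; S=4+-802/1641·τ+-2042/547·τ²+5117/4923·τ³=-145595/35008

  seg 0: a=2 b=5324/1641 c=0 d=-2042/1641
  seg 1: a=4 b=-802/1641 c=-2042/547 d=5117/4923
  seg 2: a=-3 b=8495/1641 c=3075/547 d=-6233/1641
  seg 3: a=4 b=8246/1641 c=-3158/547 d=2869/1641
  seg 4: a=5 b=-2095/1641 c=-289/547 d=289/4923
S(13/4) = -145595/35008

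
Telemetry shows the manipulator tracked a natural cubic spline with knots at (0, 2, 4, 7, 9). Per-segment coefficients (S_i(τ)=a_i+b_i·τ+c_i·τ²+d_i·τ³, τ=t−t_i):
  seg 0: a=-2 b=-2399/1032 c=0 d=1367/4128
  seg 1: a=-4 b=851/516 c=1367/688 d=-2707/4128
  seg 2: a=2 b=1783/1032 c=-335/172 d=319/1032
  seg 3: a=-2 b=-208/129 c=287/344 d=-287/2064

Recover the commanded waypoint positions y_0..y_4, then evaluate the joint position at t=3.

y_0 = S_0(0) = a_0 = -2
y_1 = S_1(0) = a_1 = -4
y_2 = S_2(0) = a_2 = 2
y_3 = S_3(0) = a_3 = -2
y_4 = S_3(2) = -3
t_q=3 is in segment 1 (τ=1); S_1(τ)=-1403/1376

y_0=-2 y_1=-4 y_2=2 y_3=-2 y_4=-3
S(3) = -1403/1376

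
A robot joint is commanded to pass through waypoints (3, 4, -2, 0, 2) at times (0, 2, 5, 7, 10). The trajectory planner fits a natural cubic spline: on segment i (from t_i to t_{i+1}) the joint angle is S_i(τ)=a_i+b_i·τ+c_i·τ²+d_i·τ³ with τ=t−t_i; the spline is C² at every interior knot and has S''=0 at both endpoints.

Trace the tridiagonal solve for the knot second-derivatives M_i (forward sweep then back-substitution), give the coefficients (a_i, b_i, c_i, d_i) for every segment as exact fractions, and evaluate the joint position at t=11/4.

Δ: Δ0=1/2, Δ1=-2, Δ2=1, Δ3=2/3
row 1: diag=10, rhs=-15; c'=3/10, d'=-3/2
row 2: denom=10−3·3/10=91/10; d'=(18−3·-3/2)/(91/10)=225/91
row 3: denom=10−2·20/91=870/91; d'=(-2−2·225/91)/(870/91)=-316/435
back: M3=-316/435
back: M2=225/91−20/91·-316/435=229/87
back: M1=-3/2−3/10·229/87=-332/145
M: M0=0, M1=-332/145, M2=229/87, M3=-316/435, M4=0
seg 0: a=3, c=M0/2=0, d=(M1−M0)/(6·2)=-83/435, b=Δ0−h0·(2M0+M1)/6=1099/870
seg 1: a=4, c=M1/2=-166/145, d=(M2−M1)/(6·3)=2141/7830, b=Δ1−h1·(2M1+M2)/6=-893/870
seg 2: a=-2, c=M2/2=229/174, d=(M3−M2)/(6·2)=-487/1740, b=Δ2−h2·(2M2+M3)/6=-223/435
seg 3: a=0, c=M3/2=-158/435, d=(M4−M3)/(6·3)=158/3915, b=Δ3−h3·(2M3+M4)/6=202/145
t_q=11/4 → seg 1, τ=3/4; S=4+-893/870·τ+-166/145·τ²+2141/7830·τ³=1729/640

  seg 0: a=3 b=1099/870 c=0 d=-83/435
  seg 1: a=4 b=-893/870 c=-166/145 d=2141/7830
  seg 2: a=-2 b=-223/435 c=229/174 d=-487/1740
  seg 3: a=0 b=202/145 c=-158/435 d=158/3915
S(11/4) = 1729/640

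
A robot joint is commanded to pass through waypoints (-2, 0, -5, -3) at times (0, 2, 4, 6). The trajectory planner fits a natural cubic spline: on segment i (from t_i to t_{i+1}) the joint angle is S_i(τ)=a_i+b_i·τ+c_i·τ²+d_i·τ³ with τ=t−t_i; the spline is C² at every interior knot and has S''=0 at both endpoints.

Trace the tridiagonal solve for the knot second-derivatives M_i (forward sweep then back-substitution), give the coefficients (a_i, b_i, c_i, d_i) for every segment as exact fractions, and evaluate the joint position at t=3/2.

  seg 0: a=-2 b=13/6 c=0 d=-7/24
  seg 1: a=0 b=-4/3 c=-7/4 d=7/12
  seg 2: a=-5 b=-4/3 c=7/4 d=-7/24
S(3/2) = 17/64

Δ: Δ0=1, Δ1=-5/2, Δ2=1
row 1: diag=8, rhs=-21; c'=1/4, d'=-21/8
row 2: denom=8−2·1/4=15/2; d'=(21−2·-21/8)/(15/2)=7/2
back: M2=7/2
back: M1=-21/8−1/4·7/2=-7/2
M: M0=0, M1=-7/2, M2=7/2, M3=0
seg 0: a=-2, c=M0/2=0, d=(M1−M0)/(6·2)=-7/24, b=Δ0−h0·(2M0+M1)/6=13/6
seg 1: a=0, c=M1/2=-7/4, d=(M2−M1)/(6·2)=7/12, b=Δ1−h1·(2M1+M2)/6=-4/3
seg 2: a=-5, c=M2/2=7/4, d=(M3−M2)/(6·2)=-7/24, b=Δ2−h2·(2M2+M3)/6=-4/3
t_q=3/2 → seg 0, τ=3/2; S=-2+13/6·τ+0·τ²+-7/24·τ³=17/64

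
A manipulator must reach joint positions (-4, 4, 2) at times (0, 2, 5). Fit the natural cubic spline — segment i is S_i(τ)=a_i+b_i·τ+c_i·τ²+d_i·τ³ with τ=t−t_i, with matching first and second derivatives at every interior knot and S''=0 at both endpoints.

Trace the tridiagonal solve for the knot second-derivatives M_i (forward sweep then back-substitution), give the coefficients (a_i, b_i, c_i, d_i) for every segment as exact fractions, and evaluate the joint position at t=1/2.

  seg 0: a=-4 b=74/15 c=0 d=-7/30
  seg 1: a=4 b=32/15 c=-7/5 d=7/45
S(1/2) = -25/16

Δ: Δ0=4, Δ1=-2/3
row 1: diag=10, rhs=-28; c'=3/10, d'=-14/5
back: M1=-14/5
M: M0=0, M1=-14/5, M2=0
seg 0: a=-4, c=M0/2=0, d=(M1−M0)/(6·2)=-7/30, b=Δ0−h0·(2M0+M1)/6=74/15
seg 1: a=4, c=M1/2=-7/5, d=(M2−M1)/(6·3)=7/45, b=Δ1−h1·(2M1+M2)/6=32/15
t_q=1/2 → seg 0, τ=1/2; S=-4+74/15·τ+0·τ²+-7/30·τ³=-25/16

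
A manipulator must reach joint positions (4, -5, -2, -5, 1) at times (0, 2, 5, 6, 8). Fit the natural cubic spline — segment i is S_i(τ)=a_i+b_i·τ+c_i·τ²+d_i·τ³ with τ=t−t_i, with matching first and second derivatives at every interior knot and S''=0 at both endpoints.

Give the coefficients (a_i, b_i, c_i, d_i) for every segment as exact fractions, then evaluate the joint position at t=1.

  seg 0: a=4 b=-2569/416 c=0 d=697/1664
  seg 1: a=-5 b=-239/208 c=2091/832 d=-115/192
  seg 2: a=-2 b=-1865/832 c=-1197/416 d=1763/832
  seg 3: a=-5 b=-341/208 c=2895/832 d=-965/1664
S(1) = -2923/1664

Δ: Δ0=-9/2, Δ1=1, Δ2=-3, Δ3=3
row 1: diag=10, rhs=33; c'=3/10, d'=33/10
row 2: denom=8−3·3/10=71/10; d'=(-24−3·33/10)/(71/10)=-339/71
row 3: denom=6−1·10/71=416/71; d'=(36−1·-339/71)/(416/71)=2895/416
back: M3=2895/416
back: M2=-339/71−10/71·2895/416=-1197/208
back: M1=33/10−3/10·-1197/208=2091/416
M: M0=0, M1=2091/416, M2=-1197/208, M3=2895/416, M4=0
seg 0: a=4, c=M0/2=0, d=(M1−M0)/(6·2)=697/1664, b=Δ0−h0·(2M0+M1)/6=-2569/416
seg 1: a=-5, c=M1/2=2091/832, d=(M2−M1)/(6·3)=-115/192, b=Δ1−h1·(2M1+M2)/6=-239/208
seg 2: a=-2, c=M2/2=-1197/416, d=(M3−M2)/(6·1)=1763/832, b=Δ2−h2·(2M2+M3)/6=-1865/832
seg 3: a=-5, c=M3/2=2895/832, d=(M4−M3)/(6·2)=-965/1664, b=Δ3−h3·(2M3+M4)/6=-341/208
t_q=1 → seg 0, τ=1; S=4+-2569/416·τ+0·τ²+697/1664·τ³=-2923/1664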